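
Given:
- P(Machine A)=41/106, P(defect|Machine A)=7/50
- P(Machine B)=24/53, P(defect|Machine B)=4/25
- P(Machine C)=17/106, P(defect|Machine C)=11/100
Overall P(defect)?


P(B) = Σ P(B|Aᵢ)×P(Aᵢ)
  7/50×41/106 = 287/5300
  4/25×24/53 = 96/1325
  11/100×17/106 = 187/10600
Sum = 1529/10600

P(defect) = 1529/10600 ≈ 14.42%


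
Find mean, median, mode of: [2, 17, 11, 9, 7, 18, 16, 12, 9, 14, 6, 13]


Sorted: [2, 6, 7, 9, 9, 11, 12, 13, 14, 16, 17, 18]
Mean = 134/12 = 67/6
Median = 23/2
Freq: {2: 1, 17: 1, 11: 1, 9: 2, 7: 1, 18: 1, 16: 1, 12: 1, 14: 1, 6: 1, 13: 1}
Mode: [9]

Mean=67/6, Median=23/2, Mode=9


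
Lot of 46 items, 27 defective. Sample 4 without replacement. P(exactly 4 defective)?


Hypergeometric: C(27,4)×C(19,0)/C(46,4)
= 17550×1/163185 = 1170/10879

P(X=4) = 1170/10879 ≈ 10.75%


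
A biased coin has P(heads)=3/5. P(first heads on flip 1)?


Geometric: P(X=1) = (1-p)^(k-1)×p = (2/5)^0×3/5 = 3/5

P(X=1) = 3/5 ≈ 60.00%


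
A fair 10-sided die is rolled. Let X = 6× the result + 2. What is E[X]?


E[die] = (1+10)/2 = 11/2
E[X] = 6×11/2 + 2 = 35

E[X] = 35


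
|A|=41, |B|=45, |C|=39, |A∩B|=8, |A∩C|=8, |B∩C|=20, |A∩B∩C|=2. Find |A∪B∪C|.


|A∪B∪C| = 41+45+39-8-8-20+2 = 91

|A∪B∪C| = 91


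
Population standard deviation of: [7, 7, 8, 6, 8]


Mean = 36/5
  (7-36/5)²=1/25
  (7-36/5)²=1/25
  (8-36/5)²=16/25
  (6-36/5)²=36/25
  (8-36/5)²=16/25
Σ(x-μ)² = 14/5
σ² = (14/5)/5 = 14/25

σ = √(14/25) ≈ 0.7483


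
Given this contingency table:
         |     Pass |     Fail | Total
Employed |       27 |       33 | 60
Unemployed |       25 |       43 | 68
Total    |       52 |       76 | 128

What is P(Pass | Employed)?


P(Pass | Employed) = 27/(27+33) = 27/60 = 9/20

P(Pass|Employed) = 9/20 ≈ 45.00%


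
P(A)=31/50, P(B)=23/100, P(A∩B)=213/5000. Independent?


P(A)×P(B) = 713/5000
P(A∩B) = 213/5000
Not equal → NOT independent

No, not independent


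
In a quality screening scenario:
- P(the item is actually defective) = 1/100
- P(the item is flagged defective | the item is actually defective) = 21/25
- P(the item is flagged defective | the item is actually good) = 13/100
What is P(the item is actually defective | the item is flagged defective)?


Using Bayes' theorem:
P(A|B) = P(B|A)·P(A) / P(B)

P(the item is flagged defective) = 21/25 × 1/100 + 13/100 × 99/100
= 21/2500 + 1287/10000 = 1371/10000

P(the item is actually defective|the item is flagged defective) = (21/2500) / (1371/10000) = 28/457

P(the item is actually defective|the item is flagged defective) = 28/457 ≈ 6.13%


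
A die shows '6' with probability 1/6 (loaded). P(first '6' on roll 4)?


Geometric: P(X=4) = (1-p)^(k-1)×p = (5/6)^3×1/6 = 125/1296

P(X=4) = 125/1296 ≈ 9.65%


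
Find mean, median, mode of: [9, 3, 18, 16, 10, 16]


Sorted: [3, 9, 10, 16, 16, 18]
Mean = 72/6 = 12
Median = 13
Freq: {9: 1, 3: 1, 18: 1, 16: 2, 10: 1}
Mode: [16]

Mean=12, Median=13, Mode=16


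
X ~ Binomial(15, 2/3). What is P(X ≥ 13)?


P(X ≥ 13) = Σ P(X=i) for i=13..15
P(X=13) = 286720/4782969
P(X=14) = 81920/4782969
P(X=15) = 32768/14348907
Sum = 1138688/14348907

P(X ≥ 13) = 1138688/14348907 ≈ 7.94%


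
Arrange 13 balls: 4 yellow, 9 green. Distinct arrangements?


13!/(4!×9!) = 715

715


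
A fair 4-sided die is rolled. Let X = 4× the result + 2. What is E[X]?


E[die] = (1+4)/2 = 5/2
E[X] = 4×5/2 + 2 = 12

E[X] = 12


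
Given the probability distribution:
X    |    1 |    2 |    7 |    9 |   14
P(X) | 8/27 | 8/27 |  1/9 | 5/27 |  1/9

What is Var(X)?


E[X] = 44/9
E[X²] = 1180/27
Var(X) = E[X²] - (E[X])² = 1180/27 - 1936/81 = 1604/81

Var(X) = 1604/81 ≈ 19.8025


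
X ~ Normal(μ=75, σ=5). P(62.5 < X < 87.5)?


z₁=(62.5-75)/5=-2.5, z₂=(87.5-75)/5=2.5
P = Φ(2.5) - Φ(-2.5) = 0.993790 - 0.006210 = 0.987580 ≈ 0.9876

P(62.5 < X < 87.5) ≈ 0.9876


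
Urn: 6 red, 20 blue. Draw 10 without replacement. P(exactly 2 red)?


Hypergeometric: C(6,2)×C(20,8)/C(26,10)
= 15×125970/5311735 = 90/253

P(X=2) = 90/253 ≈ 35.57%


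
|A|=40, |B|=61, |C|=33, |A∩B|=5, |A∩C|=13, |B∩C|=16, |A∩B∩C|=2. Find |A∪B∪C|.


|A∪B∪C| = 40+61+33-5-13-16+2 = 102

|A∪B∪C| = 102


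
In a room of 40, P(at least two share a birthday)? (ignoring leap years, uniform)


P(all different) = Π(365-i)/365 for i=0..39
= 0.108768
P(match) = 1 - 0.108768 = 0.891232

P ≈ 0.8912 ≈ 89.12%


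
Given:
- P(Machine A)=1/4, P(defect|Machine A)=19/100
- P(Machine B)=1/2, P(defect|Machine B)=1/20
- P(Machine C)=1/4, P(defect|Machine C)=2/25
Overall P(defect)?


P(B) = Σ P(B|Aᵢ)×P(Aᵢ)
  19/100×1/4 = 19/400
  1/20×1/2 = 1/40
  2/25×1/4 = 1/50
Sum = 37/400

P(defect) = 37/400 ≈ 9.25%


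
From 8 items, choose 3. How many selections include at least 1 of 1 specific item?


Complement: C(8,3) - C(7,3) = 56 - 35 = 21

21


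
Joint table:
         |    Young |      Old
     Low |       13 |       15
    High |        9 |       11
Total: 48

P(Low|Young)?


P(Low|Young) = 13/(13+9) = 13/22

P = 13/22 ≈ 59.09%


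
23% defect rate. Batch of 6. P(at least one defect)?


P(all good) = (77/100)^6 = 208422380089/1000000000000
P(≥1 defect) = 791577619911/1000000000000

P = 791577619911/1000000000000 ≈ 79.16%


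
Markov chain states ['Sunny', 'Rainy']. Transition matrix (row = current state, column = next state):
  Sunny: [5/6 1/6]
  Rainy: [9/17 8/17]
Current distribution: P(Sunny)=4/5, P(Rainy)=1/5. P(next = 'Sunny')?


P(next=Sunny) = Σᵢ P(now=i)×P(i→Sunny)
= 4/5×5/6 + 1/5×9/17
= 2/3 + 9/85 = 197/255

P = 197/255 ≈ 0.7725


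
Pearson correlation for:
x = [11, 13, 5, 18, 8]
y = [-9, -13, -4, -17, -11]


n=5, Σx=55, Σy=-54, Σxy=-682, Σx²=703, Σy²=676
r = (5×(-682) - 55×(-54))/√((5×703 - 55²)(5×676 - (-54)²))
= -440/√(490×464) = -440/√227360 ≈ -440/476.8228 ≈ -0.9228

r ≈ -0.9228


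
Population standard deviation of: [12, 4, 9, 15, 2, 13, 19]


Mean = 74/7
  (12-74/7)²=100/49
  (4-74/7)²=2116/49
  (9-74/7)²=121/49
  (15-74/7)²=961/49
  (2-74/7)²=3600/49
  (13-74/7)²=289/49
  (19-74/7)²=3481/49
Σ(x-μ)² = 1524/7
σ² = (1524/7)/7 = 1524/49

σ = √(1524/49) ≈ 5.5769


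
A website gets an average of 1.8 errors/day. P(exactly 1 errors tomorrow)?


Poisson(λ=1.8): P(X=1) = e^(-λ)×λ^k/k!
= e^(-1.8) × 1.8^1 / 1!
≈ 0.1652988882 × 1.8 / 1 ≈ 0.297538

P(X=1) ≈ 0.297538 ≈ 29.75%


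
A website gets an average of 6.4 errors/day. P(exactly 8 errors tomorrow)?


Poisson(λ=6.4): P(X=8) = e^(-λ)×λ^k/k!
= e^(-6.4) × 6.4^8 / 8!
≈ 0.001661557273 × 2814749.76711 / 40320 ≈ 0.115994

P(X=8) ≈ 0.115994 ≈ 11.60%


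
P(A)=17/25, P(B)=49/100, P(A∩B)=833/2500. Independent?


P(A)×P(B) = 833/2500
P(A∩B) = 833/2500
Equal ✓ → Independent

Yes, independent


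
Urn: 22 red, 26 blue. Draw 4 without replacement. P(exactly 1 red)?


Hypergeometric: C(22,1)×C(26,3)/C(48,4)
= 22×2600/194580 = 2860/9729

P(X=1) = 2860/9729 ≈ 29.40%


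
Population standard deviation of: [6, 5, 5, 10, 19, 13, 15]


Mean = 73/7
  (6-73/7)²=961/49
  (5-73/7)²=1444/49
  (5-73/7)²=1444/49
  (10-73/7)²=9/49
  (19-73/7)²=3600/49
  (13-73/7)²=324/49
  (15-73/7)²=1024/49
Σ(x-μ)² = 1258/7
σ² = (1258/7)/7 = 1258/49

σ = √(1258/49) ≈ 5.0669


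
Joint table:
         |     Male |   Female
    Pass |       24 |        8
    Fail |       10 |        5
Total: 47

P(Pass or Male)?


P(Pass∨Male) = P(Pass) + P(Male) - P(Pass∧Male)
= (32 + 34 - 24)/47 = 42/47

P = 42/47 ≈ 89.36%


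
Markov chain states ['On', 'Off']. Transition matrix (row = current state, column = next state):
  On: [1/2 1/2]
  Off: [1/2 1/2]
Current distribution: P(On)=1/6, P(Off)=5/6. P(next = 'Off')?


P(next=Off) = Σᵢ P(now=i)×P(i→Off)
= 1/6×1/2 + 5/6×1/2
= 1/12 + 5/12 = 1/2

P = 1/2 ≈ 0.5000


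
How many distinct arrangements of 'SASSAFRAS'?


Letters: 9, freq: {'S': 4, 'A': 3, 'F': 1, 'R': 1}
9!/(4!×3!×1!×1!) = 362880/144 = 2520

2520


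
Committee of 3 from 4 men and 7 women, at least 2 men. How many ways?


Count by #men:
  2M,1W: C(4,2)×C(7,1)=42
  3M,0W: C(4,3)×C(7,0)=4
Total = 46

46


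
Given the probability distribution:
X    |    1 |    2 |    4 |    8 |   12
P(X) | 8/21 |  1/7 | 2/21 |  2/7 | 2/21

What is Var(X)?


E[X] = 94/21
E[X²] = 724/21
Var(X) = E[X²] - (E[X])² = 724/21 - 8836/441 = 6368/441

Var(X) = 6368/441 ≈ 14.4399


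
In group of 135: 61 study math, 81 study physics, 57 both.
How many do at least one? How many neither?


|A∪B| = 61+81-57 = 85
Neither = 135-85 = 50

At least one: 85; Neither: 50


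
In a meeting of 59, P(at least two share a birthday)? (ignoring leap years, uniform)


P(all different) = Π(365-i)/365 for i=0..58
= 0.007011
P(match) = 1 - 0.007011 = 0.992989

P ≈ 0.9930 ≈ 99.30%


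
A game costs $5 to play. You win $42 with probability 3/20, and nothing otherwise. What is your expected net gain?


E[gain] = (42-5)×3/20 + (-5)×17/20
= 111/20 - 17/4 = 13/10

Expected net gain = $13/10 ≈ $1.30


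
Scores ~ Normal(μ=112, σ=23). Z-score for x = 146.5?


z = (x - μ)/σ = (146.5 - 112)/23 = 1.5

z = 1.5


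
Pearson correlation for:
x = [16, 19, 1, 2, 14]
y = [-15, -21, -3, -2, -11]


n=5, Σx=52, Σy=-52, Σxy=-800, Σx²=818, Σy²=800
r = (5×(-800) - 52×(-52))/√((5×818 - 52²)(5×800 - (-52)²))
= -1296/√(1386×1296) = -1296/√1796256 ≈ -1296/1340.2448 ≈ -0.9670

r ≈ -0.9670


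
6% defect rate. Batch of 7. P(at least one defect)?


P(all good) = (47/50)^7 = 506623120463/781250000000
P(≥1 defect) = 274626879537/781250000000

P = 274626879537/781250000000 ≈ 35.15%


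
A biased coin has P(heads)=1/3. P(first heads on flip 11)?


Geometric: P(X=11) = (1-p)^(k-1)×p = (2/3)^10×1/3 = 1024/177147

P(X=11) = 1024/177147 ≈ 0.58%


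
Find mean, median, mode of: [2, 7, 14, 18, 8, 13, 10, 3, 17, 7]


Sorted: [2, 3, 7, 7, 8, 10, 13, 14, 17, 18]
Mean = 99/10
Median = 9
Freq: {2: 1, 7: 2, 14: 1, 18: 1, 8: 1, 13: 1, 10: 1, 3: 1, 17: 1}
Mode: [7]

Mean=99/10, Median=9, Mode=7


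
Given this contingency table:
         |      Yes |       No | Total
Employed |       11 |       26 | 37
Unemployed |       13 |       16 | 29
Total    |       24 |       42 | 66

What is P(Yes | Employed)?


P(Yes | Employed) = 11/(11+26) = 11/37

P(Yes|Employed) = 11/37 ≈ 29.73%


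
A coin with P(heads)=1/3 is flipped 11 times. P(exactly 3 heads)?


Binomial: P(X=3) = C(11,3)×p^3×(1-p)^8
= 165 × 1/27 × 256/6561 = 14080/59049

P(X=3) = 14080/59049 ≈ 23.84%


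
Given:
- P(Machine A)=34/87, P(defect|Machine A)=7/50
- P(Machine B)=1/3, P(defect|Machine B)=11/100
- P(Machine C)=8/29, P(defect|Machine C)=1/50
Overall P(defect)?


P(B) = Σ P(B|Aᵢ)×P(Aᵢ)
  7/50×34/87 = 119/2175
  11/100×1/3 = 11/300
  1/50×8/29 = 4/725
Sum = 281/2900

P(defect) = 281/2900 ≈ 9.69%


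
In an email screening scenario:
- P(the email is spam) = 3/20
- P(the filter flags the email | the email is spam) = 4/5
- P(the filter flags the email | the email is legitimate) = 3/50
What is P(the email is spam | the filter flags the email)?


Using Bayes' theorem:
P(A|B) = P(B|A)·P(A) / P(B)

P(the filter flags the email) = 4/5 × 3/20 + 3/50 × 17/20
= 3/25 + 51/1000 = 171/1000

P(the email is spam|the filter flags the email) = (3/25) / (171/1000) = 40/57

P(the email is spam|the filter flags the email) = 40/57 ≈ 70.18%


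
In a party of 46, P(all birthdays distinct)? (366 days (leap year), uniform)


P(all different) = Π(366-i)/366 for i=0..45
= (366/366)×(365/366)×...×(321/366)
= 0.052187

P ≈ 0.0522 ≈ 5.22%


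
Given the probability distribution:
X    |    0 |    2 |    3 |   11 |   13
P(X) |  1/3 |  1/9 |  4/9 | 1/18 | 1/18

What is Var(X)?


E[X] = 26/9
E[X²] = 185/9
Var(X) = E[X²] - (E[X])² = 185/9 - 676/81 = 989/81

Var(X) = 989/81 ≈ 12.2099


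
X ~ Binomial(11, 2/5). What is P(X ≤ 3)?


P(X ≤ 3) = Σ P(X=i) for i=0..3
P(X=0) = 177147/48828125
P(X=1) = 1299078/48828125
P(X=2) = 866052/9765625
P(X=3) = 1732104/9765625
Sum = 2893401/9765625

P(X ≤ 3) = 2893401/9765625 ≈ 29.63%


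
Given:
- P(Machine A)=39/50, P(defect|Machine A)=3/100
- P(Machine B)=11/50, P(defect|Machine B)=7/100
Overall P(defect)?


P(B) = Σ P(B|Aᵢ)×P(Aᵢ)
  3/100×39/50 = 117/5000
  7/100×11/50 = 77/5000
Sum = 97/2500

P(defect) = 97/2500 ≈ 3.88%


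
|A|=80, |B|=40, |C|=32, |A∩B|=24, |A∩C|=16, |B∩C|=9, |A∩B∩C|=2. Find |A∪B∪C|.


|A∪B∪C| = 80+40+32-24-16-9+2 = 105

|A∪B∪C| = 105


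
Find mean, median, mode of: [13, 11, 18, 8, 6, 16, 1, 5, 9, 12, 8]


Sorted: [1, 5, 6, 8, 8, 9, 11, 12, 13, 16, 18]
Mean = 107/11
Median = 9
Freq: {13: 1, 11: 1, 18: 1, 8: 2, 6: 1, 16: 1, 1: 1, 5: 1, 9: 1, 12: 1}
Mode: [8]

Mean=107/11, Median=9, Mode=8


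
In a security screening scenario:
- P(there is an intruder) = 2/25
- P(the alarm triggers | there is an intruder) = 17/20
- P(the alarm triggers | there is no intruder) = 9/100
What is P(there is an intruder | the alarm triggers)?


Using Bayes' theorem:
P(A|B) = P(B|A)·P(A) / P(B)

P(the alarm triggers) = 17/20 × 2/25 + 9/100 × 23/25
= 17/250 + 207/2500 = 377/2500

P(there is an intruder|the alarm triggers) = (17/250) / (377/2500) = 170/377

P(there is an intruder|the alarm triggers) = 170/377 ≈ 45.09%


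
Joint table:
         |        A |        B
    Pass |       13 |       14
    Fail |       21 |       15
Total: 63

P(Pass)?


P(Pass) = (13+14)/63 = 27/63 = 3/7

P(Pass) = 3/7 ≈ 42.86%


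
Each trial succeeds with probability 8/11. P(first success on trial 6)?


Geometric: P(X=6) = (1-p)^(k-1)×p = (3/11)^5×8/11 = 1944/1771561

P(X=6) = 1944/1771561 ≈ 0.11%


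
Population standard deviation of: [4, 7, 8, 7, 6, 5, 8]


Mean = 45/7
  (4-45/7)²=289/49
  (7-45/7)²=16/49
  (8-45/7)²=121/49
  (7-45/7)²=16/49
  (6-45/7)²=9/49
  (5-45/7)²=100/49
  (8-45/7)²=121/49
Σ(x-μ)² = 96/7
σ² = (96/7)/7 = 96/49

σ = √(96/49) ≈ 1.3997


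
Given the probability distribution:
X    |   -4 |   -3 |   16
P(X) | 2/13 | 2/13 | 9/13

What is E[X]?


E[X] = Σ x·P(X=x)
= (-4)×(2/13) + (-3)×(2/13) + (16)×(9/13)
= 10

E[X] = 10


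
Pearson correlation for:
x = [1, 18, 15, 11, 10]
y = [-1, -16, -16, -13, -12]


n=5, Σx=55, Σy=-58, Σxy=-792, Σx²=771, Σy²=826
r = (5×(-792) - 55×(-58))/√((5×771 - 55²)(5×826 - (-58)²))
= -770/√(830×766) = -770/√635780 ≈ -770/797.3581 ≈ -0.9657

r ≈ -0.9657


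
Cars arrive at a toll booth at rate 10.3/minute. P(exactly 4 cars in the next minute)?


Poisson(λ=10.3): P(X=4) = e^(-λ)×λ^k/k!
= e^(-10.3) × 10.3^4 / 4!
≈ 3.363309519e-05 × 11255.0881 / 24 ≈ 0.015773

P(X=4) ≈ 0.015773 ≈ 1.58%


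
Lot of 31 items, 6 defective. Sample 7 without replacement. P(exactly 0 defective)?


Hypergeometric: C(6,0)×C(25,7)/C(31,7)
= 1×480700/2629575 = 19228/105183

P(X=0) = 19228/105183 ≈ 18.28%


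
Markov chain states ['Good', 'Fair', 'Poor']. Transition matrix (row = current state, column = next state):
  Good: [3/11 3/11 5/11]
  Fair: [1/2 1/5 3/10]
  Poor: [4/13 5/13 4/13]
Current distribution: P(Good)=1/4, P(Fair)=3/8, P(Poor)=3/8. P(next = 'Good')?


P(next=Good) = Σᵢ P(now=i)×P(i→Good)
= 1/4×3/11 + 3/8×1/2 + 3/8×4/13
= 3/44 + 3/16 + 3/26 = 849/2288

P = 849/2288 ≈ 0.3711


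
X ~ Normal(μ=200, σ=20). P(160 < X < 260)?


z₁=(160-200)/20=-2.0, z₂=(260-200)/20=3.0
P = Φ(3.0) - Φ(-2.0) = 0.998650 - 0.022750 = 0.975900 ≈ 0.9759

P(160 < X < 260) ≈ 0.9759


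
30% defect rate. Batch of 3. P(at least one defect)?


P(all good) = (7/10)^3 = 343/1000
P(≥1 defect) = 657/1000

P = 657/1000 ≈ 65.70%


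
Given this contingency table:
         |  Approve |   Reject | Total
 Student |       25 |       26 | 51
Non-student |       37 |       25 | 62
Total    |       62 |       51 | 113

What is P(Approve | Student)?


P(Approve | Student) = 25/(25+26) = 25/51

P(Approve|Student) = 25/51 ≈ 49.02%


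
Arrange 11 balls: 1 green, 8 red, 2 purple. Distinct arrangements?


11!/(1!×8!×2!) = 495

495


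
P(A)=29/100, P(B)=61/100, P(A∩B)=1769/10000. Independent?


P(A)×P(B) = 1769/10000
P(A∩B) = 1769/10000
Equal ✓ → Independent

Yes, independent


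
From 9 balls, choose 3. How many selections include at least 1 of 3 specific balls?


Complement: C(9,3) - C(6,3) = 84 - 20 = 64

64


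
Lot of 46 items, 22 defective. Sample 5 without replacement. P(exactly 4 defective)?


Hypergeometric: C(22,4)×C(24,1)/C(46,5)
= 7315×24/1370754 = 380/2967

P(X=4) = 380/2967 ≈ 12.81%


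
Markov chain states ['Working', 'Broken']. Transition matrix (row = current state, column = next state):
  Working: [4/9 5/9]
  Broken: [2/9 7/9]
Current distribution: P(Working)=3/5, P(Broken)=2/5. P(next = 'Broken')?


P(next=Broken) = Σᵢ P(now=i)×P(i→Broken)
= 3/5×5/9 + 2/5×7/9
= 1/3 + 14/45 = 29/45

P = 29/45 ≈ 0.6444


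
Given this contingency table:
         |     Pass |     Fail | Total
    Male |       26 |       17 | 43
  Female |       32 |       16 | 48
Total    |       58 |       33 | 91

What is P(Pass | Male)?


P(Pass | Male) = 26/(26+17) = 26/43

P(Pass|Male) = 26/43 ≈ 60.47%


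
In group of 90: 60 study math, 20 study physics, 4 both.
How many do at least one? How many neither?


|A∪B| = 60+20-4 = 76
Neither = 90-76 = 14

At least one: 76; Neither: 14


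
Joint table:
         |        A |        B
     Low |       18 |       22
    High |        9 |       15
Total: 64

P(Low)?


P(Low) = (18+22)/64 = 40/64 = 5/8

P(Low) = 5/8 ≈ 62.50%


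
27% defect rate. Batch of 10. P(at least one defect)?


P(all good) = (73/100)^10 = 4297625829703557649/100000000000000000000
P(≥1 defect) = 95702374170296442351/100000000000000000000

P = 95702374170296442351/100000000000000000000 ≈ 95.70%


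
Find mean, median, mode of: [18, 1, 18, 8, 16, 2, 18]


Sorted: [1, 2, 8, 16, 18, 18, 18]
Mean = 81/7
Median = 16
Freq: {18: 3, 1: 1, 8: 1, 16: 1, 2: 1}
Mode: [18]

Mean=81/7, Median=16, Mode=18


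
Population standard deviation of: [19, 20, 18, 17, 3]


Mean = 77/5
  (19-77/5)²=324/25
  (20-77/5)²=529/25
  (18-77/5)²=169/25
  (17-77/5)²=64/25
  (3-77/5)²=3844/25
Σ(x-μ)² = 986/5
σ² = (986/5)/5 = 986/25

σ = √(986/25) ≈ 6.2801


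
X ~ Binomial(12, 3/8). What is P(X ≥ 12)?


P(X ≥ 12) = Σ P(X=i) for i=12..12
P(X=12) = 531441/68719476736
Sum = 531441/68719476736

P(X ≥ 12) = 531441/68719476736 ≈ 0.00%


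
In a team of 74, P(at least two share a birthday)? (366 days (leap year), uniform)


P(all different) = Π(366-i)/366 for i=0..73
= 0.000360
P(match) = 1 - 0.000360 = 0.999640

P ≈ 0.9996 ≈ 99.96%


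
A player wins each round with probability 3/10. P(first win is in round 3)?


Geometric: P(X=3) = (1-p)^(k-1)×p = (7/10)^2×3/10 = 147/1000

P(X=3) = 147/1000 ≈ 14.70%


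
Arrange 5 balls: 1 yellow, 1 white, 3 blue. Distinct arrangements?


5!/(1!×1!×3!) = 20

20


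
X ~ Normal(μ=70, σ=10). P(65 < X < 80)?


z₁=(65-70)/10=-0.5, z₂=(80-70)/10=1.0
P = Φ(1.0) - Φ(-0.5) = 0.841345 - 0.308538 = 0.532807 ≈ 0.5328

P(65 < X < 80) ≈ 0.5328


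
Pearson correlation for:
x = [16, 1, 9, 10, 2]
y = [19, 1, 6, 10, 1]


n=5, Σx=38, Σy=37, Σxy=461, Σx²=442, Σy²=499
r = (5×461 - 38×37)/√((5×442 - 38²)(5×499 - 37²))
= 899/√(766×1126) = 899/√862516 ≈ 899/928.7174 ≈ 0.9680

r ≈ 0.9680


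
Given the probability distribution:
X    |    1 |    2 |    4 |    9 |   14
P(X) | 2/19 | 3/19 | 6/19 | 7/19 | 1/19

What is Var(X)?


E[X] = 109/19
E[X²] = 873/19
Var(X) = E[X²] - (E[X])² = 873/19 - 11881/361 = 4706/361

Var(X) = 4706/361 ≈ 13.0360


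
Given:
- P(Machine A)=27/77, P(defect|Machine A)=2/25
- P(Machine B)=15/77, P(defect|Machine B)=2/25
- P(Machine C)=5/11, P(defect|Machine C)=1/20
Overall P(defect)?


P(B) = Σ P(B|Aᵢ)×P(Aᵢ)
  2/25×27/77 = 54/1925
  2/25×15/77 = 6/385
  1/20×5/11 = 1/44
Sum = 73/1100

P(defect) = 73/1100 ≈ 6.64%


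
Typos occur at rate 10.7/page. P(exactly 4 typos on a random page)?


Poisson(λ=10.7): P(X=4) = e^(-λ)×λ^k/k!
= e^(-10.7) × 10.7^4 / 4!
≈ 2.254493791e-05 × 13107.9601 / 24 ≈ 0.012313

P(X=4) ≈ 0.012313 ≈ 1.23%


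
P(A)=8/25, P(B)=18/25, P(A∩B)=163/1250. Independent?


P(A)×P(B) = 144/625
P(A∩B) = 163/1250
Not equal → NOT independent

No, not independent


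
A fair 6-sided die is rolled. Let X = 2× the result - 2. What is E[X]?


E[die] = (1+6)/2 = 7/2
E[X] = 2×7/2 - 2 = 5

E[X] = 5


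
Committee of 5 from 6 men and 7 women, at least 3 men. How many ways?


Count by #men:
  3M,2W: C(6,3)×C(7,2)=420
  4M,1W: C(6,4)×C(7,1)=105
  5M,0W: C(6,5)×C(7,0)=6
Total = 531

531


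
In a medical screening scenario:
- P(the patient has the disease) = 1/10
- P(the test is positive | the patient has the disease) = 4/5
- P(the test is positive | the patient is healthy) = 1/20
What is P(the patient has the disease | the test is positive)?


Using Bayes' theorem:
P(A|B) = P(B|A)·P(A) / P(B)

P(the test is positive) = 4/5 × 1/10 + 1/20 × 9/10
= 2/25 + 9/200 = 1/8

P(the patient has the disease|the test is positive) = (2/25) / (1/8) = 16/25

P(the patient has the disease|the test is positive) = 16/25 ≈ 64.00%


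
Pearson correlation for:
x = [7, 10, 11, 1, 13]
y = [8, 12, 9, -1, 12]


n=5, Σx=42, Σy=40, Σxy=430, Σx²=440, Σy²=434
r = (5×430 - 42×40)/√((5×440 - 42²)(5×434 - 40²))
= 470/√(436×570) = 470/√248520 ≈ 470/498.5178 ≈ 0.9428

r ≈ 0.9428


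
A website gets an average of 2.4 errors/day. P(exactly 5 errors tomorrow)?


Poisson(λ=2.4): P(X=5) = e^(-λ)×λ^k/k!
= e^(-2.4) × 2.4^5 / 5!
≈ 0.09071795329 × 79.62624 / 120 ≈ 0.060196

P(X=5) ≈ 0.060196 ≈ 6.02%


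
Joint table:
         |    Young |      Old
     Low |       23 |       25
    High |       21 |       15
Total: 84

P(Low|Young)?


P(Low|Young) = 23/(23+21) = 23/44

P = 23/44 ≈ 52.27%


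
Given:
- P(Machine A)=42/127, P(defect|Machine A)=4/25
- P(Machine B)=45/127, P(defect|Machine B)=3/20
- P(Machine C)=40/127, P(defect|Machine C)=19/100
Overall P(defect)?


P(B) = Σ P(B|Aᵢ)×P(Aᵢ)
  4/25×42/127 = 168/3175
  3/20×45/127 = 27/508
  19/100×40/127 = 38/635
Sum = 2107/12700

P(defect) = 2107/12700 ≈ 16.59%


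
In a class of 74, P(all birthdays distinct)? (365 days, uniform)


P(all different) = Π(365-i)/365 for i=0..73
= (365/365)×(364/365)×...×(292/365)
= 0.000351

P ≈ 0.0004 ≈ 0.04%


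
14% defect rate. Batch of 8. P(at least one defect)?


P(all good) = (43/50)^8 = 11688200277601/39062500000000
P(≥1 defect) = 27374299722399/39062500000000

P = 27374299722399/39062500000000 ≈ 70.08%


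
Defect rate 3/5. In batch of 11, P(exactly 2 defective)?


Binomial: P(X=2) = C(11,2)×p^2×(1-p)^9
= 55 × 9/25 × 512/1953125 = 50688/9765625

P(X=2) = 50688/9765625 ≈ 0.52%


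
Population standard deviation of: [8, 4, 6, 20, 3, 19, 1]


Mean = 61/7
  (8-61/7)²=25/49
  (4-61/7)²=1089/49
  (6-61/7)²=361/49
  (20-61/7)²=6241/49
  (3-61/7)²=1600/49
  (19-61/7)²=5184/49
  (1-61/7)²=2916/49
Σ(x-μ)² = 2488/7
σ² = (2488/7)/7 = 2488/49

σ = √(2488/49) ≈ 7.1257


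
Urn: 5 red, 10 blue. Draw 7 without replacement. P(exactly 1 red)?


Hypergeometric: C(5,1)×C(10,6)/C(15,7)
= 5×210/6435 = 70/429

P(X=1) = 70/429 ≈ 16.32%


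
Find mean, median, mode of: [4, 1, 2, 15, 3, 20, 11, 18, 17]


Sorted: [1, 2, 3, 4, 11, 15, 17, 18, 20]
Mean = 91/9
Median = 11
Freq: {4: 1, 1: 1, 2: 1, 15: 1, 3: 1, 20: 1, 11: 1, 18: 1, 17: 1}
Mode: No mode

Mean=91/9, Median=11, Mode=No mode


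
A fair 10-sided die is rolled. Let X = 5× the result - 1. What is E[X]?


E[die] = (1+10)/2 = 11/2
E[X] = 5×11/2 - 1 = 53/2

E[X] = 53/2


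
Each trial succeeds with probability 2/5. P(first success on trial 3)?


Geometric: P(X=3) = (1-p)^(k-1)×p = (3/5)^2×2/5 = 18/125

P(X=3) = 18/125 ≈ 14.40%


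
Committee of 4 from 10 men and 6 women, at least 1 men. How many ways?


Count by #men:
  1M,3W: C(10,1)×C(6,3)=200
  2M,2W: C(10,2)×C(6,2)=675
  3M,1W: C(10,3)×C(6,1)=720
  4M,0W: C(10,4)×C(6,0)=210
Total = 1805

1805


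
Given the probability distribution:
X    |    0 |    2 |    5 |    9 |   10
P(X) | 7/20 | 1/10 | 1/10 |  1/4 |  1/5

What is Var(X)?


E[X] = 99/20
E[X²] = 863/20
Var(X) = E[X²] - (E[X])² = 863/20 - 9801/400 = 7459/400

Var(X) = 7459/400 ≈ 18.6475


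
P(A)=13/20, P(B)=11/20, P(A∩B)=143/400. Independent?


P(A)×P(B) = 143/400
P(A∩B) = 143/400
Equal ✓ → Independent

Yes, independent


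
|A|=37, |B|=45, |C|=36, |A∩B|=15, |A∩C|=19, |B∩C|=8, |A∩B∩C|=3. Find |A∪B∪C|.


|A∪B∪C| = 37+45+36-15-19-8+3 = 79

|A∪B∪C| = 79


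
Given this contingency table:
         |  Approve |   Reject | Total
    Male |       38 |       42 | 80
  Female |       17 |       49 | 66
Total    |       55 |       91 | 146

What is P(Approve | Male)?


P(Approve | Male) = 38/(38+42) = 38/80 = 19/40

P(Approve|Male) = 19/40 ≈ 47.50%


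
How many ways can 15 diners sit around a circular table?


Circular arrangements of 15 distinct objects: fix one position to break rotational symmetry.
(n-1)! = 14! = 87178291200

87178291200


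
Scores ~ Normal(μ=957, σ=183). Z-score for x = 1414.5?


z = (x - μ)/σ = (1414.5 - 957)/183 = 2.5

z = 2.5


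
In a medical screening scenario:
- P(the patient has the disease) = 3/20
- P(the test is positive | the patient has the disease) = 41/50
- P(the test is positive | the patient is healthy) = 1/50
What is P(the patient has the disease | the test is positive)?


Using Bayes' theorem:
P(A|B) = P(B|A)·P(A) / P(B)

P(the test is positive) = 41/50 × 3/20 + 1/50 × 17/20
= 123/1000 + 17/1000 = 7/50

P(the patient has the disease|the test is positive) = (123/1000) / (7/50) = 123/140

P(the patient has the disease|the test is positive) = 123/140 ≈ 87.86%


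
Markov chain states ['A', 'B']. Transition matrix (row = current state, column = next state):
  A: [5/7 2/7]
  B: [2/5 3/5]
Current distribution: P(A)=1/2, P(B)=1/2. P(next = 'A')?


P(next=A) = Σᵢ P(now=i)×P(i→A)
= 1/2×5/7 + 1/2×2/5
= 5/14 + 1/5 = 39/70

P = 39/70 ≈ 0.5571


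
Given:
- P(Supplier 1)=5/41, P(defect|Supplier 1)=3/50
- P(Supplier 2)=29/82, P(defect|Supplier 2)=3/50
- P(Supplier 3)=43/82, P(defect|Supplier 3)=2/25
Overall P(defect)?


P(B) = Σ P(B|Aᵢ)×P(Aᵢ)
  3/50×5/41 = 3/410
  3/50×29/82 = 87/4100
  2/25×43/82 = 43/1025
Sum = 289/4100

P(defect) = 289/4100 ≈ 7.05%


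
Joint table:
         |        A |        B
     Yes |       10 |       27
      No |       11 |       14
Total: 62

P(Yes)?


P(Yes) = (10+27)/62 = 37/62

P(Yes) = 37/62 ≈ 59.68%


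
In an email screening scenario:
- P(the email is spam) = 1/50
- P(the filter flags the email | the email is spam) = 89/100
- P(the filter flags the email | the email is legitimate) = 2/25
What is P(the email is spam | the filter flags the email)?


Using Bayes' theorem:
P(A|B) = P(B|A)·P(A) / P(B)

P(the filter flags the email) = 89/100 × 1/50 + 2/25 × 49/50
= 89/5000 + 49/625 = 481/5000

P(the email is spam|the filter flags the email) = (89/5000) / (481/5000) = 89/481

P(the email is spam|the filter flags the email) = 89/481 ≈ 18.50%


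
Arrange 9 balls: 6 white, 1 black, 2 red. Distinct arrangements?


9!/(6!×1!×2!) = 252

252


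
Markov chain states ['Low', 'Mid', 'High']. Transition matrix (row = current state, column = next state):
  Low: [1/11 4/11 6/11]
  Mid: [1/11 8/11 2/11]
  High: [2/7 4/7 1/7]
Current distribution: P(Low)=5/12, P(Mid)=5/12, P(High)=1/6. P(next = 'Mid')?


P(next=Mid) = Σᵢ P(now=i)×P(i→Mid)
= 5/12×4/11 + 5/12×8/11 + 1/6×4/7
= 5/33 + 10/33 + 2/21 = 127/231

P = 127/231 ≈ 0.5498


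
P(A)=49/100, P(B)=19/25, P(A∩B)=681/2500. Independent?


P(A)×P(B) = 931/2500
P(A∩B) = 681/2500
Not equal → NOT independent

No, not independent


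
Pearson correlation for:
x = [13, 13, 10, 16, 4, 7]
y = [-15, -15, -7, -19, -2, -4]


n=6, Σx=63, Σy=-62, Σxy=-800, Σx²=759, Σy²=880
r = (6×(-800) - 63×(-62))/√((6×759 - 63²)(6×880 - (-62)²))
= -894/√(585×1436) = -894/√840060 ≈ -894/916.5479 ≈ -0.9754

r ≈ -0.9754


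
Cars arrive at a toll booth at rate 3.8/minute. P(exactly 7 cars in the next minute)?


Poisson(λ=3.8): P(X=7) = e^(-λ)×λ^k/k!
= e^(-3.8) × 3.8^7 / 7!
≈ 0.02237077186 × 11441.5582592 / 5040 ≈ 0.050785

P(X=7) ≈ 0.050785 ≈ 5.08%


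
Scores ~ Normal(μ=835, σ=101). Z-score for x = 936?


z = (x - μ)/σ = (936 - 835)/101 = 1.0

z = 1.0


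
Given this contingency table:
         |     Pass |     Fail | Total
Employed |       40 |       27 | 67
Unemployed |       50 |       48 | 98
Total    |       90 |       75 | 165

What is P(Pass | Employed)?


P(Pass | Employed) = 40/(40+27) = 40/67

P(Pass|Employed) = 40/67 ≈ 59.70%


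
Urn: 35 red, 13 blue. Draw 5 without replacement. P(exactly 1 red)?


Hypergeometric: C(35,1)×C(13,4)/C(48,5)
= 35×715/1712304 = 2275/155664

P(X=1) = 2275/155664 ≈ 1.46%


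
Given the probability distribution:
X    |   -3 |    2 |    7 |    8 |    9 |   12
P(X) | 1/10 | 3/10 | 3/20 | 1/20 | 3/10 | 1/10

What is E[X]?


E[X] = Σ x·P(X=x)
= (-3)×(1/10) + (2)×(3/10) + (7)×(3/20) + (8)×(1/20) + (9)×(3/10) + (12)×(1/10)
= 113/20

E[X] = 113/20


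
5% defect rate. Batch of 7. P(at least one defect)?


P(all good) = (19/20)^7 = 893871739/1280000000
P(≥1 defect) = 386128261/1280000000

P = 386128261/1280000000 ≈ 30.17%


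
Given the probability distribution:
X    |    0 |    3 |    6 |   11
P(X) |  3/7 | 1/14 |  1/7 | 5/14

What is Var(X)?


E[X] = 5
E[X²] = 49
Var(X) = E[X²] - (E[X])² = 49 - 25 = 24

Var(X) = 24 ≈ 24.0000


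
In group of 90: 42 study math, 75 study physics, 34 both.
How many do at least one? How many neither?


|A∪B| = 42+75-34 = 83
Neither = 90-83 = 7

At least one: 83; Neither: 7


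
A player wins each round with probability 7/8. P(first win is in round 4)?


Geometric: P(X=4) = (1-p)^(k-1)×p = (1/8)^3×7/8 = 7/4096

P(X=4) = 7/4096 ≈ 0.17%


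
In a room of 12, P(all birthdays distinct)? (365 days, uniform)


P(all different) = Π(365-i)/365 for i=0..11
= (365/365)×(364/365)×...×(354/365)
= 0.832975

P ≈ 0.8330 ≈ 83.30%


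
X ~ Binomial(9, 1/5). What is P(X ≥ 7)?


P(X ≥ 7) = Σ P(X=i) for i=7..9
P(X=7) = 576/1953125
P(X=8) = 36/1953125
P(X=9) = 1/1953125
Sum = 613/1953125

P(X ≥ 7) = 613/1953125 ≈ 0.03%


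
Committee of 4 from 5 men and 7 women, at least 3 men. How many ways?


Count by #men:
  3M,1W: C(5,3)×C(7,1)=70
  4M,0W: C(5,4)×C(7,0)=5
Total = 75

75


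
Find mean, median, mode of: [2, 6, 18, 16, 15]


Sorted: [2, 6, 15, 16, 18]
Mean = 57/5
Median = 15
Freq: {2: 1, 6: 1, 18: 1, 16: 1, 15: 1}
Mode: No mode

Mean=57/5, Median=15, Mode=No mode


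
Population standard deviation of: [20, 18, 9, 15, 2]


Mean = 64/5
  (20-64/5)²=1296/25
  (18-64/5)²=676/25
  (9-64/5)²=361/25
  (15-64/5)²=121/25
  (2-64/5)²=2916/25
Σ(x-μ)² = 1074/5
σ² = (1074/5)/5 = 1074/25

σ = √(1074/25) ≈ 6.5544


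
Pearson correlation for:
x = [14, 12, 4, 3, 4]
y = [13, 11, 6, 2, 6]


n=5, Σx=37, Σy=38, Σxy=368, Σx²=381, Σy²=366
r = (5×368 - 37×38)/√((5×381 - 37²)(5×366 - 38²))
= 434/√(536×386) = 434/√206896 ≈ 434/454.8582 ≈ 0.9541

r ≈ 0.9541


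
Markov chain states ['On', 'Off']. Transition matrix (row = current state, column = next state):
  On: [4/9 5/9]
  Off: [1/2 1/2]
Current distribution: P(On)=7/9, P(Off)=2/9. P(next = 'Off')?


P(next=Off) = Σᵢ P(now=i)×P(i→Off)
= 7/9×5/9 + 2/9×1/2
= 35/81 + 1/9 = 44/81

P = 44/81 ≈ 0.5432


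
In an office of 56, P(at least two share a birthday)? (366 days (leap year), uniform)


P(all different) = Π(366-i)/366 for i=0..55
= 0.011818
P(match) = 1 - 0.011818 = 0.988182

P ≈ 0.9882 ≈ 98.82%


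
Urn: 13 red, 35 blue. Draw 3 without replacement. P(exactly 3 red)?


Hypergeometric: C(13,3)×C(35,0)/C(48,3)
= 286×1/17296 = 143/8648

P(X=3) = 143/8648 ≈ 1.65%


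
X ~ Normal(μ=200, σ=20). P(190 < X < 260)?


z₁=(190-200)/20=-0.5, z₂=(260-200)/20=3.0
P = Φ(3.0) - Φ(-0.5) = 0.998650 - 0.308538 = 0.690112 ≈ 0.6901

P(190 < X < 260) ≈ 0.6901


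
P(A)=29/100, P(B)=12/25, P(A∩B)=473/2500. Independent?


P(A)×P(B) = 87/625
P(A∩B) = 473/2500
Not equal → NOT independent

No, not independent


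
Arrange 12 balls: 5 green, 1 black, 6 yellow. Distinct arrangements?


12!/(5!×1!×6!) = 5544

5544


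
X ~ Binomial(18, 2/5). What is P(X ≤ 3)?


P(X ≤ 3) = Σ P(X=i) for i=0..3
P(X=0) = 387420489/3814697265625
P(X=1) = 4649045868/3814697265625
P(X=2) = 26344593252/3814697265625
P(X=3) = 93669664896/3814697265625
Sum = 25010144901/762939453125

P(X ≤ 3) = 25010144901/762939453125 ≈ 3.28%


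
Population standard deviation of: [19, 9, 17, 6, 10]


Mean = 61/5
  (19-61/5)²=1156/25
  (9-61/5)²=256/25
  (17-61/5)²=576/25
  (6-61/5)²=961/25
  (10-61/5)²=121/25
Σ(x-μ)² = 614/5
σ² = (614/5)/5 = 614/25

σ = √(614/25) ≈ 4.9558


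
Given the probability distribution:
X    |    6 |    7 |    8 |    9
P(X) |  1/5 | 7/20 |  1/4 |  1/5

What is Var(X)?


E[X] = 149/20
E[X²] = 1131/20
Var(X) = E[X²] - (E[X])² = 1131/20 - 22201/400 = 419/400

Var(X) = 419/400 ≈ 1.0475


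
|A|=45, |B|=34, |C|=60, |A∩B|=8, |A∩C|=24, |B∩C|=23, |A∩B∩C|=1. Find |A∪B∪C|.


|A∪B∪C| = 45+34+60-8-24-23+1 = 85

|A∪B∪C| = 85


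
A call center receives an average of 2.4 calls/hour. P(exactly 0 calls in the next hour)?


Poisson(λ=2.4): P(X=0) = e^(-λ)×λ^k/k!
= e^(-2.4) × 2.4^0 / 0!
≈ 0.09071795329 × 1 / 1 ≈ 0.090718

P(X=0) ≈ 0.090718 ≈ 9.07%


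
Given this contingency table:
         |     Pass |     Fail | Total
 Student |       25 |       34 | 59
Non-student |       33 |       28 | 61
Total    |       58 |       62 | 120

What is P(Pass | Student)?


P(Pass | Student) = 25/(25+34) = 25/59

P(Pass|Student) = 25/59 ≈ 42.37%


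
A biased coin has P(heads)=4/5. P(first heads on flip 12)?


Geometric: P(X=12) = (1-p)^(k-1)×p = (1/5)^11×4/5 = 4/244140625

P(X=12) = 4/244140625 ≈ 0.00%


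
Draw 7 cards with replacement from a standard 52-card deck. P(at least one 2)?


P(not a 2) = 48/52 = 12/13
P(none in 7 draws) = (12/13)^7 = 35831808/62748517
P(≥1 2) = 1 - 35831808/62748517 = 26916709/62748517

P = 26916709/62748517 ≈ 42.90%


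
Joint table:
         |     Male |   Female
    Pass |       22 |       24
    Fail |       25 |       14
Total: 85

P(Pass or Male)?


P(Pass∨Male) = P(Pass) + P(Male) - P(Pass∧Male)
= (46 + 47 - 22)/85 = 71/85

P = 71/85 ≈ 83.53%


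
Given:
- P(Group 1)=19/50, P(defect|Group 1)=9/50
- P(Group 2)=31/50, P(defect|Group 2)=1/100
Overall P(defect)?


P(B) = Σ P(B|Aᵢ)×P(Aᵢ)
  9/50×19/50 = 171/2500
  1/100×31/50 = 31/5000
Sum = 373/5000

P(defect) = 373/5000 ≈ 7.46%


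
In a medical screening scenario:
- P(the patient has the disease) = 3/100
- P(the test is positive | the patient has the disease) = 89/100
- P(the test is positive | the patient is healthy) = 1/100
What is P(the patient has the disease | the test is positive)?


Using Bayes' theorem:
P(A|B) = P(B|A)·P(A) / P(B)

P(the test is positive) = 89/100 × 3/100 + 1/100 × 97/100
= 267/10000 + 97/10000 = 91/2500

P(the patient has the disease|the test is positive) = (267/10000) / (91/2500) = 267/364

P(the patient has the disease|the test is positive) = 267/364 ≈ 73.35%


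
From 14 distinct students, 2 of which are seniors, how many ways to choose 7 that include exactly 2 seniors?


Choose 2 of the 2 seniors and 5 of the other 12 students:
C(2,2)×C(12,5) = 1×792 = 792

792


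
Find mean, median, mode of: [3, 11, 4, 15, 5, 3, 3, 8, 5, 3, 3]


Sorted: [3, 3, 3, 3, 3, 4, 5, 5, 8, 11, 15]
Mean = 63/11
Median = 4
Freq: {3: 5, 11: 1, 4: 1, 15: 1, 5: 2, 8: 1}
Mode: [3]

Mean=63/11, Median=4, Mode=3


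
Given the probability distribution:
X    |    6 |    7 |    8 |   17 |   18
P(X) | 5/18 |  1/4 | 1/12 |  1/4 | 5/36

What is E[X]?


E[X] = Σ x·P(X=x)
= (6)×(5/18) + (7)×(1/4) + (8)×(1/12) + (17)×(1/4) + (18)×(5/36)
= 65/6

E[X] = 65/6


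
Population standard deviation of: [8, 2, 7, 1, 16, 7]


Mean = 41/6
  (8-41/6)²=49/36
  (2-41/6)²=841/36
  (7-41/6)²=1/36
  (1-41/6)²=1225/36
  (16-41/6)²=3025/36
  (7-41/6)²=1/36
Σ(x-μ)² = 857/6
σ² = (857/6)/6 = 857/36

σ = √(857/36) ≈ 4.8791


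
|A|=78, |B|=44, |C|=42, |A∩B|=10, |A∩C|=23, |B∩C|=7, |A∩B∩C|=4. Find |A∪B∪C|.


|A∪B∪C| = 78+44+42-10-23-7+4 = 128

|A∪B∪C| = 128


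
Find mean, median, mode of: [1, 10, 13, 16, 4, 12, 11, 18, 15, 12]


Sorted: [1, 4, 10, 11, 12, 12, 13, 15, 16, 18]
Mean = 112/10 = 56/5
Median = 12
Freq: {1: 1, 10: 1, 13: 1, 16: 1, 4: 1, 12: 2, 11: 1, 18: 1, 15: 1}
Mode: [12]

Mean=56/5, Median=12, Mode=12


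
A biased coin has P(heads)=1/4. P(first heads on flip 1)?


Geometric: P(X=1) = (1-p)^(k-1)×p = (3/4)^0×1/4 = 1/4

P(X=1) = 1/4 ≈ 25.00%


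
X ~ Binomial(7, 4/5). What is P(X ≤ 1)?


P(X ≤ 1) = Σ P(X=i) for i=0..1
P(X=0) = 1/78125
P(X=1) = 28/78125
Sum = 29/78125

P(X ≤ 1) = 29/78125 ≈ 0.04%


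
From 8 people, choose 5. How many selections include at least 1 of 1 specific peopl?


Complement: C(8,5) - C(7,5) = 56 - 21 = 35

35


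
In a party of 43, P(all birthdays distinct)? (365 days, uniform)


P(all different) = Π(365-i)/365 for i=0..42
= (365/365)×(364/365)×...×(323/365)
= 0.076077

P ≈ 0.0761 ≈ 7.61%


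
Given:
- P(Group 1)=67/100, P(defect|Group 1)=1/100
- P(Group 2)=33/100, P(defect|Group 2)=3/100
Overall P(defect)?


P(B) = Σ P(B|Aᵢ)×P(Aᵢ)
  1/100×67/100 = 67/10000
  3/100×33/100 = 99/10000
Sum = 83/5000

P(defect) = 83/5000 ≈ 1.66%


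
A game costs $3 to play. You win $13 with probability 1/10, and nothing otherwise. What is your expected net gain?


E[gain] = (13-3)×1/10 + (-3)×9/10
= 1 - 27/10 = -17/10

Expected net gain = $-17/10 ≈ $-1.70


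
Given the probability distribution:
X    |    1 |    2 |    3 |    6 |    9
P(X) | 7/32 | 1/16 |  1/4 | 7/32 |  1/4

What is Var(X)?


E[X] = 149/32
E[X²] = 987/32
Var(X) = E[X²] - (E[X])² = 987/32 - 22201/1024 = 9383/1024

Var(X) = 9383/1024 ≈ 9.1631


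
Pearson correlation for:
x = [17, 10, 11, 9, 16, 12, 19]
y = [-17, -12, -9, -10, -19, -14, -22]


n=7, Σx=94, Σy=-103, Σxy=-1488, Σx²=1352, Σy²=1655
r = (7×(-1488) - 94×(-103))/√((7×1352 - 94²)(7×1655 - (-103)²))
= -734/√(628×976) = -734/√612928 ≈ -734/782.8972 ≈ -0.9375

r ≈ -0.9375


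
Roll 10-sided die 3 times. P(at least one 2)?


P(no 2)^3 = (9/10)^3 = 729/1000
P(≥1) = 1 - 729/1000 = 271/1000

P = 271/1000 ≈ 27.10%


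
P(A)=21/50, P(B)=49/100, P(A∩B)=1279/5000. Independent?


P(A)×P(B) = 1029/5000
P(A∩B) = 1279/5000
Not equal → NOT independent

No, not independent


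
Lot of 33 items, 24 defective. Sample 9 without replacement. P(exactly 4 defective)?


Hypergeometric: C(24,4)×C(9,5)/C(33,9)
= 10626×126/38567100 = 10143/292175

P(X=4) = 10143/292175 ≈ 3.47%


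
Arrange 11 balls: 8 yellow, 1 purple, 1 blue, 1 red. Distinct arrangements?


11!/(8!×1!×1!×1!) = 990

990
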